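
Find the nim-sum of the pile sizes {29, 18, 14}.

1

Compute the nim-sum pairwise:
29 ⊕ 18 = 15
15 ⊕ 14 = 1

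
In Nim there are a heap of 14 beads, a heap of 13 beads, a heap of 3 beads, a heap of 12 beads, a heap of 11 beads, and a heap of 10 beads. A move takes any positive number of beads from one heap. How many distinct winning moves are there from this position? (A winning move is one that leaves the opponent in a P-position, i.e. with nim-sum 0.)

Write each in binary and XOR column by column:
  1110  (14)
  1101  (13)
  0011  (3)
  1100  (12)
  1011  (11)
  1010  (10)
  ----
  1101  (13)
The overall nim-sum is X = 13. A heap of size p has a winning move iff p XOR X < p (reduce it to p XOR X).
  14: 14 XOR 13 = 3 < 14 — winning move (to 3).
  13: 13 XOR 13 = 0 < 13 — winning move (to 0).
  3: 3 XOR 13 = 14 ≥ 3 — no move.
  12: 12 XOR 13 = 1 < 12 — winning move (to 1).
  11: 11 XOR 13 = 6 < 11 — winning move (to 6).
  10: 10 XOR 13 = 7 < 10 — winning move (to 7).
That gives 5 winning moves.

5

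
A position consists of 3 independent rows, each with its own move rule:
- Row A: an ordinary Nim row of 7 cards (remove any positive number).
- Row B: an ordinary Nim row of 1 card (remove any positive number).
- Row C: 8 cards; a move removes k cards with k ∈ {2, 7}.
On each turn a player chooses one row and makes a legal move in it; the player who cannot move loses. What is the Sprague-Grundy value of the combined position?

Row A is a plain Nim row of size 7, so its Grundy value is 7.
Row B is a plain Nim row of size 1, so its Grundy value is 1.
Grundy values for row C (subtraction set {2, 7}):
g(0) = mex{} = 0
g(1) = mex{} = 0
g(2) = mex{0} = 1
g(3) = mex{0} = 1
g(4) = mex{1} = 0
g(5) = mex{1} = 0
g(6) = mex{0} = 1
g(7) = mex{0} = 1
g(8) = mex{0,1} = 2
So g(8) = 2.
By the Sprague-Grundy theorem, the Grundy value of a sum of independent games is the XOR of the component values.
Combined value = 7 ⊕ 1 ⊕ 2 = 4.

4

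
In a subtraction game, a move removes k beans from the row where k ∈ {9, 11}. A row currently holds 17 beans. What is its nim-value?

Grundy values for subtraction set {9, 11}:
k:     0  1  2  3  4  5  6  7  8  9 10 11 12 13 14 15 16 17
g(k):  0  0  0  0  0  0  0  0  0  1  1  1  1  1  1  1  1  1
So g(17) = 1.

1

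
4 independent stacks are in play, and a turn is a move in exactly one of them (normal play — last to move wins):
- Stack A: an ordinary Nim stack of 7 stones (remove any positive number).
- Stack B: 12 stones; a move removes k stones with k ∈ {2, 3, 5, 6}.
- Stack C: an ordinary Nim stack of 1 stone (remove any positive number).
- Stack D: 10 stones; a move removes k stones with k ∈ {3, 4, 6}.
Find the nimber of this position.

Stack A is a plain Nim stack of size 7, so its Grundy value is 7.
Build the Grundy sequence for stack B with g(k) = mex{g(k−s) : s ∈ {2, 3, 5, 6}, s ≤ k}:
g(0) = mex{} = 0
g(1) = mex{} = 0
g(2) = mex{0} = 1
g(3) = mex{0} = 1
g(4) = mex{0,1} = 2
g(5) = mex{0,1} = 2
g(6) = mex{0,1,2} = 3
g(7) = mex{0,1,2} = 3
g(8) = mex{1,2,3} = 0
g(9) = mex{1,2,3} = 0
g(10) = mex{0,2,3} = 1
g(11) = mex{0,2,3} = 1
g(12) = mex{0,1,3} = 2
So g(12) = 2.
Stack C is a plain Nim stack of size 1, so its Grundy value is 1.
Build the Grundy sequence for stack D with g(k) = mex{g(k−s) : s ∈ {3, 4, 6}, s ≤ k}:
g(0) = mex{} = 0
g(1) = mex{} = 0
g(2) = mex{} = 0
g(3) = mex{0} = 1
g(4) = mex{0} = 1
g(5) = mex{0} = 1
g(6) = mex{0,1} = 2
g(7) = mex{0,1} = 2
g(8) = mex{0,1} = 2
g(9) = mex{1,2} = 0
g(10) = mex{1,2} = 0
So g(10) = 0.
By the Sprague-Grundy theorem, the Grundy value of a sum of independent games is the XOR of the component values.
Combined value = 7 ⊕ 2 ⊕ 1 ⊕ 0 = 4.

4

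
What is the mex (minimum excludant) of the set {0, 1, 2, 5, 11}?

The values 0, 1, 2 are all present; 3 is the first non-negative integer missing from the set.

3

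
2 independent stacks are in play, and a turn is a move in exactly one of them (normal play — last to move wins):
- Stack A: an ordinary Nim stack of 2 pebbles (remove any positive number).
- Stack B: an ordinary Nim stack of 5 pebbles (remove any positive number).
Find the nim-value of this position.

7

Stack A is a plain Nim stack of size 2, so its Grundy value is 2.
Stack B is a plain Nim stack of size 5, so its Grundy value is 5.
By the Sprague-Grundy theorem, the Grundy value of a sum of independent games is the XOR of the component values.
Combined value = 2 XOR 5 = 7.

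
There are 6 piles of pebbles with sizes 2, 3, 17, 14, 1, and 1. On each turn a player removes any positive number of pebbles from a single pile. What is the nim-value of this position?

Write each in binary and XOR column by column:
  00010  (2)
  00011  (3)
  10001  (17)
  01110  (14)
  00001  (1)
  00001  (1)
  -----
  11110  (30)

30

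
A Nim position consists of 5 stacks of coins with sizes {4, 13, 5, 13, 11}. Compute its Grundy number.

10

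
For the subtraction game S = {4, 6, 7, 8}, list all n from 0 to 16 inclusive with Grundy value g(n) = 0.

Build the Grundy sequence with g(k) = mex{g(k−s) : s ∈ {4, 6, 7, 8}, s ≤ k}:
k:     0  1  2  3  4  5  6  7  8  9 10 11 12 13 14 15 16
g(k):  0  0  0  0  1  1  1  1  2  2  2  2  0  0  0  0  1
The P-positions (g = 0) in 0..16 are 0, 1, 2, 3, 12, 13, 14, 15.

0, 1, 2, 3, 12, 13, 14, 15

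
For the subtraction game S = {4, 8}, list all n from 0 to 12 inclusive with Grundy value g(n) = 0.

0, 1, 2, 3, 12

Compute g(0), g(1), … for moves {4, 8}:
g(0) = mex{} = 0
g(1) = mex{} = 0
g(2) = mex{} = 0
g(3) = mex{} = 0
g(4) = mex{0} = 1
g(5) = mex{0} = 1
g(6) = mex{0} = 1
g(7) = mex{0} = 1
g(8) = mex{0,1} = 2
g(9) = mex{0,1} = 2
g(10) = mex{0,1} = 2
g(11) = mex{0,1} = 2
g(12) = mex{1,2} = 0
The P-positions (g = 0) in 0..12 are 0, 1, 2, 3, 12.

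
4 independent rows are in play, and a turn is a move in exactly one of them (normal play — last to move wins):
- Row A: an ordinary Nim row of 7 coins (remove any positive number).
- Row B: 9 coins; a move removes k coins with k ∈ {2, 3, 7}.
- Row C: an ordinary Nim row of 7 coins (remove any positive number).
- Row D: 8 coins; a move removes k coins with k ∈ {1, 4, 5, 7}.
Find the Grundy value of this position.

2

Row A is a plain Nim row of size 7, so its Grundy value is 7.
Grundy values for row B (subtraction set {2, 3, 7}):
g(0) = mex{} = 0
g(1) = mex{} = 0
g(2) = mex{0} = 1
g(3) = mex{0} = 1
g(4) = mex{0,1} = 2
g(5) = mex{1} = 0
g(6) = mex{1,2} = 0
g(7) = mex{0,2} = 1
g(8) = mex{0} = 1
g(9) = mex{0,1} = 2
So g(9) = 2.
Row C is a plain Nim row of size 7, so its Grundy value is 7.
Grundy values for row D (subtraction set {1, 4, 5, 7}):
k:     0  1  2  3  4  5  6  7  8
g(k):  0  1  0  1  2  3  2  3  0
So g(8) = 0.
By the Sprague-Grundy theorem, the Grundy value of a sum of independent games is the XOR of the component values.
Combined value = 7 XOR 2 XOR 7 XOR 0 = 2.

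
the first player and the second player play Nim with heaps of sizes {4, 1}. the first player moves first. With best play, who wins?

the first player wins

Compute the nim-sum pairwise:
4 ^ 1 = 5
The nim-sum is 5 ≠ 0, so this is an N-position: the player to move can win; the first player has a winning move.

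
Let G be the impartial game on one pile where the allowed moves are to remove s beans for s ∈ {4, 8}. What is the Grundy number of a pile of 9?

2

Build the Grundy sequence with g(k) = mex{g(k−s) : s ∈ {4, 8}, s ≤ k}:
k:     0  1  2  3  4  5  6  7  8  9
g(k):  0  0  0  0  1  1  1  1  2  2
So g(9) = 2.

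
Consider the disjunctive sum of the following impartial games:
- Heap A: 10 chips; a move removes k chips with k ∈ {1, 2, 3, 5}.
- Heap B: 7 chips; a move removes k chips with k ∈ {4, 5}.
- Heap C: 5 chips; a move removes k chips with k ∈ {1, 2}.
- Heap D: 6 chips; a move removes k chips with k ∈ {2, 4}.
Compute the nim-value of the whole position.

For heap A, compute g(0), g(1), … with moves {1, 2, 3, 5}:
k:     0  1  2  3  4  5  6  7  8  9 10
g(k):  0  1  2  3  0  1  2  3  0  1  2
So g(10) = 2.
For heap B, compute g(0), g(1), … with moves {4, 5}:
g(0) = mex{} = 0
g(1) = mex{} = 0
g(2) = mex{} = 0
g(3) = mex{} = 0
g(4) = mex{0} = 1
g(5) = mex{0} = 1
g(6) = mex{0} = 1
g(7) = mex{0} = 1
So g(7) = 1.
For heap C, compute g(0), g(1), … with moves {1, 2}:
k:     0  1  2  3  4  5
g(k):  0  1  2  0  1  2
So g(5) = 2.
For heap D, compute g(0), g(1), … with moves {2, 4}:
g(0) = mex{} = 0
g(1) = mex{} = 0
g(2) = mex{0} = 1
g(3) = mex{0} = 1
g(4) = mex{0,1} = 2
g(5) = mex{0,1} = 2
g(6) = mex{1,2} = 0
So g(6) = 0.
By the Sprague-Grundy theorem, the Grundy value of a sum of independent games is the XOR of the component values.
Combined value = 2 ⊕ 1 ⊕ 2 ⊕ 0 = 1.

1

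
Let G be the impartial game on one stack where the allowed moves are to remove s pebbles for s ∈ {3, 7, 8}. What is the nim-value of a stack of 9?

Compute g(0), g(1), … for moves {3, 7, 8}:
k:     0  1  2  3  4  5  6  7  8  9
g(k):  0  0  0  1  1  1  0  2  2  1
So g(9) = 1.

1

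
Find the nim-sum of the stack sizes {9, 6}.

Compute the nim-sum pairwise:
9 ⊕ 6 = 15

15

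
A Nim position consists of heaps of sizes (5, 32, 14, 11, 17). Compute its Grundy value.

49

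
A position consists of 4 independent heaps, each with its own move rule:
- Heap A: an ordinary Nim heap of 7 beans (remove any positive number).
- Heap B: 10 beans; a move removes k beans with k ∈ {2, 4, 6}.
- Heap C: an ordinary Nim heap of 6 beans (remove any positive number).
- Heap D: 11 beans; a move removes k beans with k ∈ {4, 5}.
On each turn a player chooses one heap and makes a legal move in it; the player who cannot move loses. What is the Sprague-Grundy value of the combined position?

0

Heap A is a plain Nim heap of size 7, so its Grundy value is 7.
Build the Grundy sequence for heap B with g(k) = mex{g(k−s) : s ∈ {2, 4, 6}, s ≤ k}:
k:     0  1  2  3  4  5  6  7  8  9 10
g(k):  0  0  1  1  2  2  3  3  0  0  1
So g(10) = 1.
Heap C is a plain Nim heap of size 6, so its Grundy value is 6.
Grundy values for heap D (subtraction set {4, 5}):
k:     0  1  2  3  4  5  6  7  8  9 10 11
g(k):  0  0  0  0  1  1  1  1  2  0  0  0
So g(11) = 0.
The value of a disjunctive sum is the nim-sum of the parts.
Combined value = 7 XOR 1 XOR 6 XOR 0 = 0.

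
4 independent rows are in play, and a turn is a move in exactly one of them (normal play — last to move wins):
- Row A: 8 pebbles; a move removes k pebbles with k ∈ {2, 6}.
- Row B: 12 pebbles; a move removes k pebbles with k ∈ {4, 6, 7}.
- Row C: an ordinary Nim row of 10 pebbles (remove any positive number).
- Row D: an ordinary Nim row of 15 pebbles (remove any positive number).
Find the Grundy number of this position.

Build the Grundy sequence for row A with g(k) = mex{g(k−s) : s ∈ {2, 6}, s ≤ k}:
k:     0  1  2  3  4  5  6  7  8
g(k):  0  0  1  1  0  0  1  1  0
So g(8) = 0.
Build the Grundy sequence for row B with g(k) = mex{g(k−s) : s ∈ {4, 6, 7}, s ≤ k}:
k:     0  1  2  3  4  5  6  7  8  9 10 11 12
g(k):  0  0  0  0  1  1  1  1  2  2  2  0  0
So g(12) = 0.
Row C is a plain Nim row of size 10, so its Grundy value is 10.
Row D is a plain Nim row of size 15, so its Grundy value is 15.
The value of a disjunctive sum is the nim-sum of the parts.
Combined value = 0 XOR 0 XOR 10 XOR 15 = 5.

5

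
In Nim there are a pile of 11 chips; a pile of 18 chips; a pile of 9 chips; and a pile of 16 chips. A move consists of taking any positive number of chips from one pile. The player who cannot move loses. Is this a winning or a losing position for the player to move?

Losing position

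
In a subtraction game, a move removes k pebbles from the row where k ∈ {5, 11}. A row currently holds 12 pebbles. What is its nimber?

Compute g(0), g(1), … for moves {5, 11}:
g(0) = mex{} = 0
g(1) = mex{} = 0
g(2) = mex{} = 0
g(3) = mex{} = 0
g(4) = mex{} = 0
g(5) = mex{0} = 1
g(6) = mex{0} = 1
g(7) = mex{0} = 1
g(8) = mex{0} = 1
g(9) = mex{0} = 1
g(10) = mex{1} = 0
g(11) = mex{0,1} = 2
g(12) = mex{0,1} = 2
So g(12) = 2.

2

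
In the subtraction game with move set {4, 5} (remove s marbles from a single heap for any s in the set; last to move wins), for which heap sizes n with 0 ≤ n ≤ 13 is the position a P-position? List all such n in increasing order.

0, 1, 2, 3, 9, 10, 11, 12

Build the Grundy sequence with g(k) = mex{g(k−s) : s ∈ {4, 5}, s ≤ k}:
k:     0  1  2  3  4  5  6  7  8  9 10 11 12 13
g(k):  0  0  0  0  1  1  1  1  2  0  0  0  0  1
The P-positions (g = 0) in 0..13 are 0, 1, 2, 3, 9, 10, 11, 12.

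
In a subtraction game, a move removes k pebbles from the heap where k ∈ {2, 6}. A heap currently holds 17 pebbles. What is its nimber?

0

Build the Grundy sequence with g(k) = mex{g(k−s) : s ∈ {2, 6}, s ≤ k}:
k:     0  1  2  3  4  5  6  7  8  9 10 11 12 13 14 15 16 17
g(k):  0  0  1  1  0  0  1  1  0  0  1  1  0  0  1  1  0  0
So g(17) = 0.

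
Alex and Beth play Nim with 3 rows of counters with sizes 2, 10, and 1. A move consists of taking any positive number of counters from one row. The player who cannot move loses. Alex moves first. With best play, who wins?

Nim-sum: 2 ⊕ 10 ⊕ 1 = 9.
The nim-sum is 9 ≠ 0, so this is an N-position: the player to move can win; Alex has a winning move.

Alex wins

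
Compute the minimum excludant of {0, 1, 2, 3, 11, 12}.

4

The values 0, 1, 2, 3 are all present; 4 is the first non-negative integer missing from the set.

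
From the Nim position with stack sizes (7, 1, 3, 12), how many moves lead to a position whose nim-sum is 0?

Nim-sum: 7 ⊕ 1 ⊕ 3 ⊕ 12 = 9.
The overall nim-sum is X = 9. A stack of size p has a winning move iff p XOR X < p (reduce it to p XOR X).
  7: 7 XOR 9 = 14 ≥ 7 — no move.
  1: 1 XOR 9 = 8 ≥ 1 — no move.
  3: 3 XOR 9 = 10 ≥ 3 — no move.
  12: 12 XOR 9 = 5 < 12 — winning move (to 5).
That gives 1 winning move.

1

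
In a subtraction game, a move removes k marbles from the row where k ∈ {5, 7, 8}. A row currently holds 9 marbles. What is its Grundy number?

Grundy values for subtraction set {5, 7, 8}:
g(0) = mex{} = 0
g(1) = mex{} = 0
g(2) = mex{} = 0
g(3) = mex{} = 0
g(4) = mex{} = 0
g(5) = mex{0} = 1
g(6) = mex{0} = 1
g(7) = mex{0} = 1
g(8) = mex{0} = 1
g(9) = mex{0} = 1
So g(9) = 1.

1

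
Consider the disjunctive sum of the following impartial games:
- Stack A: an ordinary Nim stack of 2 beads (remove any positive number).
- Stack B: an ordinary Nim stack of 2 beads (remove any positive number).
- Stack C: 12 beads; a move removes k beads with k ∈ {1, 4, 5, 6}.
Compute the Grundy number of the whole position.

1

Stack A is a plain Nim stack of size 2, so its Grundy value is 2.
Stack B is a plain Nim stack of size 2, so its Grundy value is 2.
For stack C, compute g(0), g(1), … with moves {1, 4, 5, 6}:
g(0) = mex{} = 0
g(1) = mex{0} = 1
g(2) = mex{1} = 0
g(3) = mex{0} = 1
g(4) = mex{0,1} = 2
g(5) = mex{0,1,2} = 3
g(6) = mex{0,1,3} = 2
g(7) = mex{0,1,2} = 3
g(8) = mex{0,1,2,3} = 4
g(9) = mex{1,2,3,4} = 0
g(10) = mex{0,2,3} = 1
g(11) = mex{1,2,3} = 0
g(12) = mex{0,2,3,4} = 1
So g(12) = 1.
By the Sprague-Grundy theorem, the Grundy value of a sum of independent games is the XOR of the component values.
Combined value = 2 ⊕ 2 ⊕ 1 = 1.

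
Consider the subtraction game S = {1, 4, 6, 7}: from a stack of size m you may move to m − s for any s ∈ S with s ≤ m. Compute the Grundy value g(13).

0

Build the Grundy sequence with g(k) = mex{g(k−s) : s ∈ {1, 4, 6, 7}, s ≤ k}:
k:     0  1  2  3  4  5  6  7  8  9 10 11 12 13
g(k):  0  1  0  1  2  0  1  2  3  2  0  1  2  0
So g(13) = 0.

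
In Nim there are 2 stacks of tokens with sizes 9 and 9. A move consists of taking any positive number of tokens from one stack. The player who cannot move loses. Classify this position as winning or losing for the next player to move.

Losing position

Bitwise XOR of the heap sizes:
  1001  (9)
  1001  (9)
  ----
  0000  (0)
The nim-sum is 0, so this is a P-position: the player to move is in a losing position under optimal play.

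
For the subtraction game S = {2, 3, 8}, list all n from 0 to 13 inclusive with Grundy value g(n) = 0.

0, 1, 5, 6, 10, 11

Build the Grundy sequence with g(k) = mex{g(k−s) : s ∈ {2, 3, 8}, s ≤ k}:
g(0) = mex{} = 0
g(1) = mex{} = 0
g(2) = mex{0} = 1
g(3) = mex{0} = 1
g(4) = mex{0,1} = 2
g(5) = mex{1} = 0
g(6) = mex{1,2} = 0
g(7) = mex{0,2} = 1
g(8) = mex{0} = 1
g(9) = mex{0,1} = 2
g(10) = mex{1} = 0
g(11) = mex{1,2} = 0
g(12) = mex{0,2} = 1
g(13) = mex{0} = 1
The P-positions (g = 0) in 0..13 are 0, 1, 5, 6, 10, 11.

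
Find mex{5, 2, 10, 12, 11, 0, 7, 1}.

3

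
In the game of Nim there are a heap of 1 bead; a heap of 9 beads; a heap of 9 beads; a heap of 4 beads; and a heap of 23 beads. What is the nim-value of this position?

Compute the nim-sum pairwise:
1 ⊕ 9 = 8
8 ⊕ 9 = 1
1 ⊕ 4 = 5
5 ⊕ 23 = 18

18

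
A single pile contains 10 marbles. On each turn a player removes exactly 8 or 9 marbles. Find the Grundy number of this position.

1

Grundy values for subtraction set {8, 9}:
k:     0  1  2  3  4  5  6  7  8  9 10
g(k):  0  0  0  0  0  0  0  0  1  1  1
So g(10) = 1.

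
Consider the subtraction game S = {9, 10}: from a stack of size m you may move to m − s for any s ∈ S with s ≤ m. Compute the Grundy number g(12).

1

Build the Grundy sequence with g(k) = mex{g(k−s) : s ∈ {9, 10}, s ≤ k}:
g(0) = mex{} = 0
g(1) = mex{} = 0
g(2) = mex{} = 0
g(3) = mex{} = 0
g(4) = mex{} = 0
g(5) = mex{} = 0
g(6) = mex{} = 0
g(7) = mex{} = 0
g(8) = mex{} = 0
g(9) = mex{0} = 1
g(10) = mex{0} = 1
g(11) = mex{0} = 1
g(12) = mex{0} = 1
So g(12) = 1.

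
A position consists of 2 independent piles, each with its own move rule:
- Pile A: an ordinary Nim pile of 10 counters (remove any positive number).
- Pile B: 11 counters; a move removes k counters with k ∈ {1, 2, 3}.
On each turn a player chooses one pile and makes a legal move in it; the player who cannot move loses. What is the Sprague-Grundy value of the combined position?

Pile A is a plain Nim pile of size 10, so its Grundy value is 10.
For pile B, compute g(0), g(1), … with moves {1, 2, 3}:
g(0) = mex{} = 0
g(1) = mex{0} = 1
g(2) = mex{0,1} = 2
g(3) = mex{0,1,2} = 3
g(4) = mex{1,2,3} = 0
g(5) = mex{0,2,3} = 1
g(6) = mex{0,1,3} = 2
g(7) = mex{0,1,2} = 3
g(8) = mex{1,2,3} = 0
g(9) = mex{0,2,3} = 1
g(10) = mex{0,1,3} = 2
g(11) = mex{0,1,2} = 3
So g(11) = 3.
The value of a disjunctive sum is the nim-sum of the parts.
Combined value = 10 XOR 3 = 9.

9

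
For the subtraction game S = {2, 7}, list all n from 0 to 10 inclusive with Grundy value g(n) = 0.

0, 1, 4, 5, 9, 10

Grundy values for subtraction set {2, 7}:
g(0) = mex{} = 0
g(1) = mex{} = 0
g(2) = mex{0} = 1
g(3) = mex{0} = 1
g(4) = mex{1} = 0
g(5) = mex{1} = 0
g(6) = mex{0} = 1
g(7) = mex{0} = 1
g(8) = mex{0,1} = 2
g(9) = mex{1} = 0
g(10) = mex{1,2} = 0
The P-positions (g = 0) in 0..10 are 0, 1, 4, 5, 9, 10.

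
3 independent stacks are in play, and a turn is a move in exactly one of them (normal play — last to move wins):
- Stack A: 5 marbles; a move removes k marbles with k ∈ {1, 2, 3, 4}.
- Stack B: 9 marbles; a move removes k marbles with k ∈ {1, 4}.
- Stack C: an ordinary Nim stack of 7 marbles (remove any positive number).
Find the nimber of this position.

5

Build the Grundy sequence for stack A with g(k) = mex{g(k−s) : s ∈ {1, 2, 3, 4}, s ≤ k}:
k:     0  1  2  3  4  5
g(k):  0  1  2  3  4  0
So g(5) = 0.
For stack B, compute g(0), g(1), … with moves {1, 4}:
k:     0  1  2  3  4  5  6  7  8  9
g(k):  0  1  0  1  2  0  1  0  1  2
So g(9) = 2.
Stack C is a plain Nim stack of size 7, so its Grundy value is 7.
The value of a disjunctive sum is the nim-sum of the parts.
Combined value = 0 XOR 2 XOR 7 = 5.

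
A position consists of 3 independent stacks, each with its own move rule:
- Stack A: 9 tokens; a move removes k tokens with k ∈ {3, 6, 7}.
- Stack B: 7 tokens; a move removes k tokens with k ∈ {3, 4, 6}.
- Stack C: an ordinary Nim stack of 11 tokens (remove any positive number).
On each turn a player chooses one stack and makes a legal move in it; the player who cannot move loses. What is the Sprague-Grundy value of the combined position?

Grundy values for stack A (subtraction set {3, 6, 7}):
k:     0  1  2  3  4  5  6  7  8  9
g(k):  0  0  0  1  1  1  2  2  2  3
So g(9) = 3.
Grundy values for stack B (subtraction set {3, 4, 6}):
g(0) = mex{} = 0
g(1) = mex{} = 0
g(2) = mex{} = 0
g(3) = mex{0} = 1
g(4) = mex{0} = 1
g(5) = mex{0} = 1
g(6) = mex{0,1} = 2
g(7) = mex{0,1} = 2
So g(7) = 2.
Stack C is a plain Nim stack of size 11, so its Grundy value is 11.
By the Sprague-Grundy theorem, the Grundy value of a sum of independent games is the XOR of the component values.
Combined value = 3 ⊕ 2 ⊕ 11 = 10.

10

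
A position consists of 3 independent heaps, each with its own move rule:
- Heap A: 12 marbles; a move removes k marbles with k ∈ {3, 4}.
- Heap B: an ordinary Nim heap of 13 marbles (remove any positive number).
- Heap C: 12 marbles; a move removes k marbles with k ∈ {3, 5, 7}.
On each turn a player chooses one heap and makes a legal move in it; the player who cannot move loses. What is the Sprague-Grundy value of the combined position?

12

For heap A, compute g(0), g(1), … with moves {3, 4}:
k:     0  1  2  3  4  5  6  7  8  9 10 11 12
g(k):  0  0  0  1  1  1  2  0  0  0  1  1  1
So g(12) = 1.
Heap B is a plain Nim heap of size 13, so its Grundy value is 13.
Build the Grundy sequence for heap C with g(k) = mex{g(k−s) : s ∈ {3, 5, 7}, s ≤ k}:
k:     0  1  2  3  4  5  6  7  8  9 10 11 12
g(k):  0  0  0  1  1  1  2  2  2  3  0  0  0
So g(12) = 0.
By the Sprague-Grundy theorem, the Grundy value of a sum of independent games is the XOR of the component values.
Combined value = 1 XOR 13 XOR 0 = 12.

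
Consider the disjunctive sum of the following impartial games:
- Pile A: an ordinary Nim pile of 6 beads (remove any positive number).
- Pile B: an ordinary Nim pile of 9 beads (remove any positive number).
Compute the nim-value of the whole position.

15

Pile A is a plain Nim pile of size 6, so its Grundy value is 6.
Pile B is a plain Nim pile of size 9, so its Grundy value is 9.
The value of a disjunctive sum is the nim-sum of the parts.
Combined value = 6 XOR 9 = 15.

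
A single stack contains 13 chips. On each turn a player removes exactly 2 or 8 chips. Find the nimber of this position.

Grundy values for subtraction set {2, 8}:
k:     0  1  2  3  4  5  6  7  8  9 10 11 12 13
g(k):  0  0  1  1  0  0  1  1  2  2  0  0  1  1
So g(13) = 1.

1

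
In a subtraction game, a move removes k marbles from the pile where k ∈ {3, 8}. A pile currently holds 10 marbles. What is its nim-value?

1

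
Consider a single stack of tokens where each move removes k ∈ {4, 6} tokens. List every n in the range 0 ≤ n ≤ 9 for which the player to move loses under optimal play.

Compute g(0), g(1), … for moves {4, 6}:
k:     0  1  2  3  4  5  6  7  8  9
g(k):  0  0  0  0  1  1  1  1  2  2
The P-positions (g = 0) in 0..9 are 0, 1, 2, 3.

0, 1, 2, 3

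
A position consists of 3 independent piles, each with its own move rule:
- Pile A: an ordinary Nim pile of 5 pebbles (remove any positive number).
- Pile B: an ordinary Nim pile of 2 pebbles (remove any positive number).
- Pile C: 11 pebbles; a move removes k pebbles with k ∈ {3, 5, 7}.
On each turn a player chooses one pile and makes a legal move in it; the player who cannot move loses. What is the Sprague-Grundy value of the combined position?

Pile A is a plain Nim pile of size 5, so its Grundy value is 5.
Pile B is a plain Nim pile of size 2, so its Grundy value is 2.
Build the Grundy sequence for pile C with g(k) = mex{g(k−s) : s ∈ {3, 5, 7}, s ≤ k}:
g(0) = mex{} = 0
g(1) = mex{} = 0
g(2) = mex{} = 0
g(3) = mex{0} = 1
g(4) = mex{0} = 1
g(5) = mex{0} = 1
g(6) = mex{0,1} = 2
g(7) = mex{0,1} = 2
g(8) = mex{0,1} = 2
g(9) = mex{0,1,2} = 3
g(10) = mex{1,2} = 0
g(11) = mex{1,2} = 0
So g(11) = 0.
By the Sprague-Grundy theorem, the Grundy value of a sum of independent games is the XOR of the component values.
Combined value = 5 ⊕ 2 ⊕ 0 = 7.

7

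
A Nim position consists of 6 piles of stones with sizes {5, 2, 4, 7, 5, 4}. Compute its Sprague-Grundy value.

5

Compute the nim-sum pairwise:
5 ⊕ 2 = 7
7 ⊕ 4 = 3
3 ⊕ 7 = 4
4 ⊕ 5 = 1
1 ⊕ 4 = 5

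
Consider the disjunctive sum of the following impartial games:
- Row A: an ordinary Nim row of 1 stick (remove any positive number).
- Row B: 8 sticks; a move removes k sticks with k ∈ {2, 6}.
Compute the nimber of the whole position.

Row A is a plain Nim row of size 1, so its Grundy value is 1.
Build the Grundy sequence for row B with g(k) = mex{g(k−s) : s ∈ {2, 6}, s ≤ k}:
k:     0  1  2  3  4  5  6  7  8
g(k):  0  0  1  1  0  0  1  1  0
So g(8) = 0.
The value of a disjunctive sum is the nim-sum of the parts.
Combined value = 1 XOR 0 = 1.

1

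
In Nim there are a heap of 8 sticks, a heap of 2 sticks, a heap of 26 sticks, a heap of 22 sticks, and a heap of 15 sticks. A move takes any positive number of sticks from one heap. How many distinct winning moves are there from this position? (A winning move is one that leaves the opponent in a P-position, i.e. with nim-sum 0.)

In binary:
  01000  (8)
  00010  (2)
  11010  (26)
  10110  (22)
  01111  (15)
  -----
  01001  (9)
The overall nim-sum is X = 9. A heap of size p has a winning move iff p XOR X < p (reduce it to p XOR X).
  8: 8 XOR 9 = 1 < 8 — winning move (to 1).
  2: 2 XOR 9 = 11 ≥ 2 — no move.
  26: 26 XOR 9 = 19 < 26 — winning move (to 19).
  22: 22 XOR 9 = 31 ≥ 22 — no move.
  15: 15 XOR 9 = 6 < 15 — winning move (to 6).
That gives 3 winning moves.

3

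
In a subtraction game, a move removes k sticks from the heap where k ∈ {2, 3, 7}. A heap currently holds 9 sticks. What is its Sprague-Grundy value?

2

Build the Grundy sequence with g(k) = mex{g(k−s) : s ∈ {2, 3, 7}, s ≤ k}:
g(0) = mex{} = 0
g(1) = mex{} = 0
g(2) = mex{0} = 1
g(3) = mex{0} = 1
g(4) = mex{0,1} = 2
g(5) = mex{1} = 0
g(6) = mex{1,2} = 0
g(7) = mex{0,2} = 1
g(8) = mex{0} = 1
g(9) = mex{0,1} = 2
So g(9) = 2.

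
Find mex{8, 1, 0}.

The values 0, 1 are all present; 2 is the first non-negative integer missing from the set.

2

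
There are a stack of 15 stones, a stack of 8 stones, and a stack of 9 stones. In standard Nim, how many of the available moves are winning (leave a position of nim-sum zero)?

3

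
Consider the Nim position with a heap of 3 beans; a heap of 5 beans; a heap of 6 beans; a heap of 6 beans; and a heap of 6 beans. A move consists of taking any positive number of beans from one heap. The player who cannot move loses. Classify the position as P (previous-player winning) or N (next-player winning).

P-position

Nim-sum: 3 XOR 5 XOR 6 XOR 6 XOR 6 = 0.
The nim-sum is 0, so this is a P-position: the player to move is in a losing position under optimal play.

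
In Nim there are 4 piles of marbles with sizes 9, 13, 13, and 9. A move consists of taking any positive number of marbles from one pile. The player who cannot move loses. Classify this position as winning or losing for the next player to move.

Nim-sum: 9 ⊕ 13 ⊕ 13 ⊕ 9 = 0.
The nim-sum is 0, so this is a P-position: the player to move is in a losing position under optimal play.

Losing position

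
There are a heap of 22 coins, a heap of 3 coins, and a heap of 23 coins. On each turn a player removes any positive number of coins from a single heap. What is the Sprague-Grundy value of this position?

Nim-sum: 22 XOR 3 XOR 23 = 2.

2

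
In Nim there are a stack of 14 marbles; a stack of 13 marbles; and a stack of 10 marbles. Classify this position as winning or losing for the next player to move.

Nim-sum: 14 ⊕ 13 ⊕ 10 = 9.
The nim-sum is 9 ≠ 0, so this is an N-position: the player to move can win.

Winning position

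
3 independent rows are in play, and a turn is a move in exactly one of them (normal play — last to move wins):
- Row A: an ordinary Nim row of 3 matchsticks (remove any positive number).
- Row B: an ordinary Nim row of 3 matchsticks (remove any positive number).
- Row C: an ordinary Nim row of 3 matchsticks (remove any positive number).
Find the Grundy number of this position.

3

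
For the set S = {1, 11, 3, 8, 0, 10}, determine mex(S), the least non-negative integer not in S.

The values 0, 1 are all present; 2 is the first non-negative integer missing from the set.

2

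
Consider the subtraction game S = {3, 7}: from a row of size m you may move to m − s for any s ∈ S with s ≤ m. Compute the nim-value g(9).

1

Compute g(0), g(1), … for moves {3, 7}:
k:     0  1  2  3  4  5  6  7  8  9
g(k):  0  0  0  1  1  1  0  2  2  1
So g(9) = 1.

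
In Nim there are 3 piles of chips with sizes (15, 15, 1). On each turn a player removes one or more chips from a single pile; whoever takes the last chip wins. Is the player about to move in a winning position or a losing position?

Winning position

Write each in binary and XOR column by column:
  1111  (15)
  1111  (15)
  0001  (1)
  ----
  0001  (1)
The nim-sum is 1 ≠ 0, so this is an N-position: the player to move can win.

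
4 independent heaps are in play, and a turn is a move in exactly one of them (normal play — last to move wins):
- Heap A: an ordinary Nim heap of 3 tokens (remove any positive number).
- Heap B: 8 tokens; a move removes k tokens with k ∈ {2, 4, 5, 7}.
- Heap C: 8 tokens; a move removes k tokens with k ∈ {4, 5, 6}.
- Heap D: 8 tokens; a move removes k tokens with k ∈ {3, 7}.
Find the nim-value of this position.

7

Heap A is a plain Nim heap of size 3, so its Grundy value is 3.
Build the Grundy sequence for heap B with g(k) = mex{g(k−s) : s ∈ {2, 4, 5, 7}, s ≤ k}:
k:     0  1  2  3  4  5  6  7  8
g(k):  0  0  1  1  2  2  3  3  4
So g(8) = 4.
Build the Grundy sequence for heap C with g(k) = mex{g(k−s) : s ∈ {4, 5, 6}, s ≤ k}:
g(0) = mex{} = 0
g(1) = mex{} = 0
g(2) = mex{} = 0
g(3) = mex{} = 0
g(4) = mex{0} = 1
g(5) = mex{0} = 1
g(6) = mex{0} = 1
g(7) = mex{0} = 1
g(8) = mex{0,1} = 2
So g(8) = 2.
For heap D, compute g(0), g(1), … with moves {3, 7}:
k:     0  1  2  3  4  5  6  7  8
g(k):  0  0  0  1  1  1  0  2  2
So g(8) = 2.
The value of a disjunctive sum is the nim-sum of the parts.
Combined value = 3 ⊕ 4 ⊕ 2 ⊕ 2 = 7.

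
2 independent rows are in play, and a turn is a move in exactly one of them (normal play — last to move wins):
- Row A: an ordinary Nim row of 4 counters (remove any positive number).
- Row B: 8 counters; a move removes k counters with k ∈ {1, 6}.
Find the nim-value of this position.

5

Row A is a plain Nim row of size 4, so its Grundy value is 4.
Grundy values for row B (subtraction set {1, 6}):
k:     0  1  2  3  4  5  6  7  8
g(k):  0  1  0  1  0  1  2  0  1
So g(8) = 1.
The value of a disjunctive sum is the nim-sum of the parts.
Combined value = 4 ⊕ 1 = 5.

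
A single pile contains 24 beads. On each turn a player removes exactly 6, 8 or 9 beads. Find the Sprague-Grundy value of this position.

1

Build the Grundy sequence with g(k) = mex{g(k−s) : s ∈ {6, 8, 9}, s ≤ k}:
k:     0  1  2  3  4  5  6  7  8  9 10 11 12 13 14 15 16 17 18 19 20 21 22 23 24
g(k):  0  0  0  0  0  0  1  1  1  1  1  1  2  2  2  0  0  0  0  0  0  1  1  1  1
So g(24) = 1.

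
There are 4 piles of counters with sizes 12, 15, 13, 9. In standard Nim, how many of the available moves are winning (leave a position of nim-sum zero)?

Bitwise XOR of the heap sizes:
  1100  (12)
  1111  (15)
  1101  (13)
  1001  (9)
  ----
  0111  (7)
The overall nim-sum is X = 7. A pile of size p has a winning move iff p XOR X < p (reduce it to p XOR X).
  12: 12 XOR 7 = 11 < 12 — winning move (to 11).
  15: 15 XOR 7 = 8 < 15 — winning move (to 8).
  13: 13 XOR 7 = 10 < 13 — winning move (to 10).
  9: 9 XOR 7 = 14 ≥ 9 — no move.
That gives 3 winning moves.

3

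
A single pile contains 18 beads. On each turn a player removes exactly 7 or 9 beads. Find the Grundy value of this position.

0

Grundy values for subtraction set {7, 9}:
k:     0  1  2  3  4  5  6  7  8  9 10 11 12 13 14 15 16 17 18
g(k):  0  0  0  0  0  0  0  1  1  1  1  1  1  1  2  2  0  0  0
So g(18) = 0.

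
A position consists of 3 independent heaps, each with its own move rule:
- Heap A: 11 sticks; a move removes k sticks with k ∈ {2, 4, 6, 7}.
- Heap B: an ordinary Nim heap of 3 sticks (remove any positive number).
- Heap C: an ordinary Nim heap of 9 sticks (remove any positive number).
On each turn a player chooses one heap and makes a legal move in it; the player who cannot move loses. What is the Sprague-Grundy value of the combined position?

11

For heap A, compute g(0), g(1), … with moves {2, 4, 6, 7}:
g(0) = mex{} = 0
g(1) = mex{} = 0
g(2) = mex{0} = 1
g(3) = mex{0} = 1
g(4) = mex{0,1} = 2
g(5) = mex{0,1} = 2
g(6) = mex{0,1,2} = 3
g(7) = mex{0,1,2} = 3
g(8) = mex{0,1,2,3} = 4
g(9) = mex{1,2,3} = 0
g(10) = mex{1,2,3,4} = 0
g(11) = mex{0,2,3} = 1
So g(11) = 1.
Heap B is a plain Nim heap of size 3, so its Grundy value is 3.
Heap C is a plain Nim heap of size 9, so its Grundy value is 9.
The value of a disjunctive sum is the nim-sum of the parts.
Combined value = 1 XOR 3 XOR 9 = 11.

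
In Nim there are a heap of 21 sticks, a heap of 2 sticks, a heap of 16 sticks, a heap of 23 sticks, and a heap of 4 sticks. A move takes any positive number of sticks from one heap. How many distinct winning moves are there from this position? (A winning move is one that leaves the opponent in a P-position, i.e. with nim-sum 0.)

3

Nim-sum: 21 ⊕ 2 ⊕ 16 ⊕ 23 ⊕ 4 = 20.
The overall nim-sum is X = 20. A heap of size p has a winning move iff p XOR X < p (reduce it to p XOR X).
  21: 21 XOR 20 = 1 < 21 — winning move (to 1).
  2: 2 XOR 20 = 22 ≥ 2 — no move.
  16: 16 XOR 20 = 4 < 16 — winning move (to 4).
  23: 23 XOR 20 = 3 < 23 — winning move (to 3).
  4: 4 XOR 20 = 16 ≥ 4 — no move.
That gives 3 winning moves.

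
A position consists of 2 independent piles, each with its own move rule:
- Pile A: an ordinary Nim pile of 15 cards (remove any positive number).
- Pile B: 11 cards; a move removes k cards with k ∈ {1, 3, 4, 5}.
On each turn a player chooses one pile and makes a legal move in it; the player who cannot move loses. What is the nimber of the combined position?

14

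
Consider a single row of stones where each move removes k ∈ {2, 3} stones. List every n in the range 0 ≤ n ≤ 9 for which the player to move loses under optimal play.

0, 1, 5, 6

Build the Grundy sequence with g(k) = mex{g(k−s) : s ∈ {2, 3}, s ≤ k}:
g(0) = mex{} = 0
g(1) = mex{} = 0
g(2) = mex{0} = 1
g(3) = mex{0} = 1
g(4) = mex{0,1} = 2
g(5) = mex{1} = 0
g(6) = mex{1,2} = 0
g(7) = mex{0,2} = 1
g(8) = mex{0} = 1
g(9) = mex{0,1} = 2
The P-positions (g = 0) in 0..9 are 0, 1, 5, 6.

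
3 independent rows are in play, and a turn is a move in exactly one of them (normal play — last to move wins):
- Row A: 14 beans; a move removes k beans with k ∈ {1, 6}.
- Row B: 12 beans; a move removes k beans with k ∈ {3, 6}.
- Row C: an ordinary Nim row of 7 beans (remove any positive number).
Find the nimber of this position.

Grundy values for row A (subtraction set {1, 6}):
g(0) = mex{} = 0
g(1) = mex{0} = 1
g(2) = mex{1} = 0
g(3) = mex{0} = 1
g(4) = mex{1} = 0
g(5) = mex{0} = 1
g(6) = mex{0,1} = 2
g(7) = mex{1,2} = 0
g(8) = mex{0} = 1
g(9) = mex{1} = 0
g(10) = mex{0} = 1
g(11) = mex{1} = 0
g(12) = mex{0,2} = 1
g(13) = mex{0,1} = 2
g(14) = mex{1,2} = 0
So g(14) = 0.
Grundy values for row B (subtraction set {3, 6}):
g(0) = mex{} = 0
g(1) = mex{} = 0
g(2) = mex{} = 0
g(3) = mex{0} = 1
g(4) = mex{0} = 1
g(5) = mex{0} = 1
g(6) = mex{0,1} = 2
g(7) = mex{0,1} = 2
g(8) = mex{0,1} = 2
g(9) = mex{1,2} = 0
g(10) = mex{1,2} = 0
g(11) = mex{1,2} = 0
g(12) = mex{0,2} = 1
So g(12) = 1.
Row C is a plain Nim row of size 7, so its Grundy value is 7.
By the Sprague-Grundy theorem, the Grundy value of a sum of independent games is the XOR of the component values.
Combined value = 0 ⊕ 1 ⊕ 7 = 6.

6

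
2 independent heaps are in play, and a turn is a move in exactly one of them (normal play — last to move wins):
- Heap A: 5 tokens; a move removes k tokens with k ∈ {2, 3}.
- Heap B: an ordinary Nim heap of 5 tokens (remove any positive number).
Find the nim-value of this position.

5

Build the Grundy sequence for heap A with g(k) = mex{g(k−s) : s ∈ {2, 3}, s ≤ k}:
k:     0  1  2  3  4  5
g(k):  0  0  1  1  2  0
So g(5) = 0.
Heap B is a plain Nim heap of size 5, so its Grundy value is 5.
The value of a disjunctive sum is the nim-sum of the parts.
Combined value = 0 ⊕ 5 = 5.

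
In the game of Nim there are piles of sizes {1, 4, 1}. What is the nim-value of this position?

Compute the nim-sum pairwise:
1 ^ 4 = 5
5 ^ 1 = 4

4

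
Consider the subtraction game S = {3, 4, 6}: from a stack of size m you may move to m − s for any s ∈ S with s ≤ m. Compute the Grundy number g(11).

0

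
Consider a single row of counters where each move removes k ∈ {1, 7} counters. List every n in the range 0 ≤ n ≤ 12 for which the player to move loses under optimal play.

0, 2, 4, 6, 8, 10, 12

Compute g(0), g(1), … for moves {1, 7}:
g(0) = mex{} = 0
g(1) = mex{0} = 1
g(2) = mex{1} = 0
g(3) = mex{0} = 1
g(4) = mex{1} = 0
g(5) = mex{0} = 1
g(6) = mex{1} = 0
g(7) = mex{0} = 1
g(8) = mex{1} = 0
g(9) = mex{0} = 1
g(10) = mex{1} = 0
g(11) = mex{0} = 1
g(12) = mex{1} = 0
The P-positions (g = 0) in 0..12 are 0, 2, 4, 6, 8, 10, 12.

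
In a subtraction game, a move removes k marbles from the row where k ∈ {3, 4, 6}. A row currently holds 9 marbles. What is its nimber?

0

Compute g(0), g(1), … for moves {3, 4, 6}:
g(0) = mex{} = 0
g(1) = mex{} = 0
g(2) = mex{} = 0
g(3) = mex{0} = 1
g(4) = mex{0} = 1
g(5) = mex{0} = 1
g(6) = mex{0,1} = 2
g(7) = mex{0,1} = 2
g(8) = mex{0,1} = 2
g(9) = mex{1,2} = 0
So g(9) = 0.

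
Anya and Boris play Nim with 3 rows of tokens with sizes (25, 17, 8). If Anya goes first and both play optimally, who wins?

Boris wins

Compute the nim-sum pairwise:
25 XOR 17 = 8
8 XOR 8 = 0
The nim-sum is 0, so this is a P-position: the player to move is in a losing position under optimal play; Anya is about to move from it and so loses — Boris wins.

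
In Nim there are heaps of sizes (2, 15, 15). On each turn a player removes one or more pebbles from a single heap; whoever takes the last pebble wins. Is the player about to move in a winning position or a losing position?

Winning position

Compute the nim-sum pairwise:
2 ⊕ 15 = 13
13 ⊕ 15 = 2
The nim-sum is 2 ≠ 0, so this is an N-position: the player to move can win.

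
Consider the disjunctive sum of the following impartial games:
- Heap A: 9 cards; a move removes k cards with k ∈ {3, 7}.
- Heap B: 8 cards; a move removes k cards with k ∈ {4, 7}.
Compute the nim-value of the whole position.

For heap A, compute g(0), g(1), … with moves {3, 7}:
k:     0  1  2  3  4  5  6  7  8  9
g(k):  0  0  0  1  1  1  0  2  2  1
So g(9) = 1.
For heap B, compute g(0), g(1), … with moves {4, 7}:
k:     0  1  2  3  4  5  6  7  8
g(k):  0  0  0  0  1  1  1  1  2
So g(8) = 2.
By the Sprague-Grundy theorem, the Grundy value of a sum of independent games is the XOR of the component values.
Combined value = 1 ⊕ 2 = 3.

3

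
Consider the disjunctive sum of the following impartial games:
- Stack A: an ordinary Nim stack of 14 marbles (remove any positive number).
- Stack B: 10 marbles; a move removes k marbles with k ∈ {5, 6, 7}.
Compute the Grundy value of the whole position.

12

Stack A is a plain Nim stack of size 14, so its Grundy value is 14.
For stack B, compute g(0), g(1), … with moves {5, 6, 7}:
g(0) = mex{} = 0
g(1) = mex{} = 0
g(2) = mex{} = 0
g(3) = mex{} = 0
g(4) = mex{} = 0
g(5) = mex{0} = 1
g(6) = mex{0} = 1
g(7) = mex{0} = 1
g(8) = mex{0} = 1
g(9) = mex{0} = 1
g(10) = mex{0,1} = 2
So g(10) = 2.
The value of a disjunctive sum is the nim-sum of the parts.
Combined value = 14 ⊕ 2 = 12.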